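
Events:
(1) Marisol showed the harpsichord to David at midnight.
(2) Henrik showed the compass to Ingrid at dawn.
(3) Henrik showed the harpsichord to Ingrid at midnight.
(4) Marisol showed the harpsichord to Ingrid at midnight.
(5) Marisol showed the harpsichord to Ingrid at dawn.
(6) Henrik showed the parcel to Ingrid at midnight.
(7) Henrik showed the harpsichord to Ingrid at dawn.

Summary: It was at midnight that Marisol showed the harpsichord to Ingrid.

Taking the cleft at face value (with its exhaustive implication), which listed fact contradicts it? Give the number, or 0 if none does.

The cleft puts "at midnight" in focus and presupposes the open proposition with Marisol as agent and the harpsichord as thing and Ingrid as recipient.
The exhaustive reading says no other setting fits that background.
But fact (5) also has Marisol as agent and the harpsichord as thing and Ingrid as recipient, with setting = at dawn — so the exhaustive reading fails.

5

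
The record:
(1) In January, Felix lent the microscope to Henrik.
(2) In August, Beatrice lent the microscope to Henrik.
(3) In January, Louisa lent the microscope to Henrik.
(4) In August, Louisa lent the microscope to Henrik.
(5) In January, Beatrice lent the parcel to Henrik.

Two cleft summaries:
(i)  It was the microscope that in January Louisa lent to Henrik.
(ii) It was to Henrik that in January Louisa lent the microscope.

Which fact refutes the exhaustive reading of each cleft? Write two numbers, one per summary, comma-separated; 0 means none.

0, 0

(i): focus "the microscope". No fact shares Louisa as agent and Henrik as recipient and in January as setting with a different thing. 0.
(ii): focus "Henrik". No fact shares Louisa as agent and the microscope as thing and in January as setting with a different recipient. 0.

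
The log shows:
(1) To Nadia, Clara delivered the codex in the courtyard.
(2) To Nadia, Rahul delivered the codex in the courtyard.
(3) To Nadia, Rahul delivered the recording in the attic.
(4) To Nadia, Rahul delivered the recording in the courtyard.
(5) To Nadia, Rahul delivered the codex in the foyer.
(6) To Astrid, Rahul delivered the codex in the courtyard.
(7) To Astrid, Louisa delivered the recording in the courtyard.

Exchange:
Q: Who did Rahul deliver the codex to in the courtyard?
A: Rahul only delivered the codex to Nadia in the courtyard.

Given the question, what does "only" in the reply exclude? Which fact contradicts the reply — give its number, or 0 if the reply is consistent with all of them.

The question "Who did ... to ...?" targets the recipient, so in the reply the focus falls on "Nadia".
So "only" ranges over recipients; the rest (agent = Rahul, thing = the codex, setting = in the courtyard) is presupposed.
Fact (6) shares the background with a different recipient (Astrid) — counterexample.
(Fact (5) would refute a reading with focus on the setting — but that is not what the question asks.)

6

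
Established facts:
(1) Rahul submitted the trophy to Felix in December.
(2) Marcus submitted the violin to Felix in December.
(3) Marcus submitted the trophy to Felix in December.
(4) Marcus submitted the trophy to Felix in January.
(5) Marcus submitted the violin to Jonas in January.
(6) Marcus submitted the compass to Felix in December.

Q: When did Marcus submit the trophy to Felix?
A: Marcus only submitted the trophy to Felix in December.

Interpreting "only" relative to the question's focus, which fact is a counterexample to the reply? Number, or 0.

4

Answering "When did ...?" puts focus on the setting — here, "in December".
"Only" then excludes alternative settings while the background — agent = Marcus, thing = the trophy, recipient = Felix — is held fixed.
Fact (4) keeps agent = Marcus, thing = the trophy, recipient = Felix but has setting = in January; that refutes the reply.
(Fact (2) would refute a reading with focus on the thing — but that is not what the question asks.)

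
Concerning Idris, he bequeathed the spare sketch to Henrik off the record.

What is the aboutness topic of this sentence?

Idris

The construction explicitly marks "Idris" as what the sentence is about — the topic.
The remainder of the clause is the comment (what is said about the topic).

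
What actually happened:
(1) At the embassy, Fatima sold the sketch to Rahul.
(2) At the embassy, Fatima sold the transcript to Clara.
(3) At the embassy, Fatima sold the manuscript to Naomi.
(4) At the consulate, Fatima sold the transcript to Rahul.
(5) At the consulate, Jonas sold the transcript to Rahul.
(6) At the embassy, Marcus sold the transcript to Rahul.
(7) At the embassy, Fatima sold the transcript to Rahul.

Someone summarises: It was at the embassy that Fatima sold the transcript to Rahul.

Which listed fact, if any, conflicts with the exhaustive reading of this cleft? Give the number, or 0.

The cleft puts "at the embassy" in focus and presupposes the open proposition with Fatima as agent and the transcript as thing and Rahul as recipient.
Exhaustivity: at the embassy is the only setting satisfying that background.
Fact (4) shares the background but with setting = at the consulate; exhaustivity is violated.

4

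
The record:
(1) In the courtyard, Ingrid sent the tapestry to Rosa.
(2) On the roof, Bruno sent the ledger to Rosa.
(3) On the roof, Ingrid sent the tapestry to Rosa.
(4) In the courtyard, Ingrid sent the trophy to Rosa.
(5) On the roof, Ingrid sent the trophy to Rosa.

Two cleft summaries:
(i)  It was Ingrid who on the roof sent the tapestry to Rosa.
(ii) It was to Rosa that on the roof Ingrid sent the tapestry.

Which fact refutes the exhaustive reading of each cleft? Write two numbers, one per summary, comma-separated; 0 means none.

0, 0

Summary (i) focuses "Ingrid" (the agent); background the tapestry as thing and Rosa as recipient and on the roof as setting. No fact matches that background with a different agent, so 0.
Summary (ii) focuses "Rosa" (the recipient); background Ingrid as agent and the tapestry as thing and on the roof as setting. No fact matches that background with a different recipient, so 0.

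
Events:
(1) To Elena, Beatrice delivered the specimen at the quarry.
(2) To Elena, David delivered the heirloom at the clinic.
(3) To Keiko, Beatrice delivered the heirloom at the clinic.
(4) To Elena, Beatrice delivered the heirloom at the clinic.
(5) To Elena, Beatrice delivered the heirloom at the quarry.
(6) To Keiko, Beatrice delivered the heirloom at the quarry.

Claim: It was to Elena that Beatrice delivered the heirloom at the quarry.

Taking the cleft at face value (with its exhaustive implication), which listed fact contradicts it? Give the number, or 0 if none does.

Focus of the cleft: "Elena" (the recipient). Presupposed background: agent = Beatrice, thing = the heirloom, setting = at the quarry.
Exhaustivity: Elena is the only recipient satisfying that background.
Fact (6) shares the background but with recipient = Keiko; exhaustivity is violated.

6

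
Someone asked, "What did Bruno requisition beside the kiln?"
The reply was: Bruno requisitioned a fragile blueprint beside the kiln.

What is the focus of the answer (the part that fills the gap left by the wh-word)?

The wh-word "what" asks about the direct object.
In the answer, "Bruno" and "beside the kiln" are given — repeated from the question.
The constituent filling the direct object gap is "a fragile blueprint"; that is the focus and would carry nuclear stress.

a fragile blueprint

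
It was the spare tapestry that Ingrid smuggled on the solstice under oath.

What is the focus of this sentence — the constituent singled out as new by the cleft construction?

the spare tapestry

In an it-cleft "It was X that/who ...", the clefted constituent X is the focus; the that/who-clause expresses the presupposed open proposition.
Here the focus is "the spare tapestry". The backgrounded (presupposed) material includes "Ingrid", "on the solstice" and "under oath".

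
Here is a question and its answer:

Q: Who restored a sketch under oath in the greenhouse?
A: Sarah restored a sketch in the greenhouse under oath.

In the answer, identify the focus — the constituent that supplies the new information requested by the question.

Sarah

The wh-word "who" asks about the subject (agent).
In the answer, "a sketch", "in the greenhouse" and "under oath" are given — repeated from the question.
The constituent filling the subject (agent) gap is "Sarah"; that is the focus and would carry nuclear stress.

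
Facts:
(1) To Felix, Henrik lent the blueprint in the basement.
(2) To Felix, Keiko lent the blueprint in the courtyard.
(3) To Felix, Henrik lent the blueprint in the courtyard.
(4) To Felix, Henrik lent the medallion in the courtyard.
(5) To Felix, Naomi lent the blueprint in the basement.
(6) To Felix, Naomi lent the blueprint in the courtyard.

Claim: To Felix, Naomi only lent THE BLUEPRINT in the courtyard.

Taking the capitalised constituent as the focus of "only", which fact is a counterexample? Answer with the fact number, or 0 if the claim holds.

0

Focus (in capitals) is "the blueprint" — the thing. "Only" excludes alternative things while holding fixed agent = Naomi, recipient = Felix, setting = in the courtyard.
No fact matches agent = Naomi, recipient = Felix, setting = in the courtyard with a different thing — every other fact differs on at least one backgrounded slot. So no fact refutes it.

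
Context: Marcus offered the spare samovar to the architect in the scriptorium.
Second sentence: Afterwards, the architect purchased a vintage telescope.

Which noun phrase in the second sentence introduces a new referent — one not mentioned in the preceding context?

"the architect" in the second sentence is given — already mentioned in the context.
"a vintage telescope" has no antecedent in the context; it is discourse-new (the indefinite article also signals a new referent).

a vintage telescope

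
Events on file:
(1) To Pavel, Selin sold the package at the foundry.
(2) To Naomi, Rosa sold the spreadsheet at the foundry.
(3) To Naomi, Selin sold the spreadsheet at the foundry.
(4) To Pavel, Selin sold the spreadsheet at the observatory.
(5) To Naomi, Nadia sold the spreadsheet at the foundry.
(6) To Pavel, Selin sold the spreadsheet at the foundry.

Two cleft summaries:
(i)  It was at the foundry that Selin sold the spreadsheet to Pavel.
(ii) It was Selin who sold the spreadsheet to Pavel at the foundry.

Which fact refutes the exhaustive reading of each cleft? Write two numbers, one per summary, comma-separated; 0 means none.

(i): focus "at the foundry". Looking for agent = Selin, thing = the spreadsheet, recipient = Pavel with some other setting — fact (4) has at the observatory there. Refuted.
(ii): focus "Selin". No fact shares thing = the spreadsheet, recipient = Pavel, setting = at the foundry with a different agent. 0.

4, 0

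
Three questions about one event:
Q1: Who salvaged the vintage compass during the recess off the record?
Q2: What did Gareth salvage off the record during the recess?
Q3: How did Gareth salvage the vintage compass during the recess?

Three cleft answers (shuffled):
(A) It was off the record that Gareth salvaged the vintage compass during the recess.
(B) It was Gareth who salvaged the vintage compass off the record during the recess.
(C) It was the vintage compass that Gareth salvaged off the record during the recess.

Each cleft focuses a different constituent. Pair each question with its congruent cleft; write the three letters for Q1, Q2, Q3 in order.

Q1 asks about the subject (agent); cleft (B) focuses "Gareth", which is the subject (agent) — so Q1 → B.
Q2 asks about the direct object; cleft (C) focuses "the vintage compass", which is the direct object — so Q2 → C.
Q3 asks about the manner; cleft (A) focuses "off the record", which is the manner — so Q3 → A.
Mapping: Q1→B, Q2→C, Q3→A.

BCA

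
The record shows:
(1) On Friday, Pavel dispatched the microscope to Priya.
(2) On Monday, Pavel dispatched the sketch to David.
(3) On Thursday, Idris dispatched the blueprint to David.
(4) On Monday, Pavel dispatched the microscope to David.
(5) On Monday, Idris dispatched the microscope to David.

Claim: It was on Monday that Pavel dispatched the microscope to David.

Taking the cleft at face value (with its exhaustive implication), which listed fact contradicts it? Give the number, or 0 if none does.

The cleft puts "on Monday" in focus and presupposes the open proposition with agent = Pavel, thing = the microscope, recipient = David.
Exhaustivity: on Monday is the only setting satisfying that background.
Every other fact differs from the presupposition on some backgrounded slot, so none challenges the exhaustivity.

0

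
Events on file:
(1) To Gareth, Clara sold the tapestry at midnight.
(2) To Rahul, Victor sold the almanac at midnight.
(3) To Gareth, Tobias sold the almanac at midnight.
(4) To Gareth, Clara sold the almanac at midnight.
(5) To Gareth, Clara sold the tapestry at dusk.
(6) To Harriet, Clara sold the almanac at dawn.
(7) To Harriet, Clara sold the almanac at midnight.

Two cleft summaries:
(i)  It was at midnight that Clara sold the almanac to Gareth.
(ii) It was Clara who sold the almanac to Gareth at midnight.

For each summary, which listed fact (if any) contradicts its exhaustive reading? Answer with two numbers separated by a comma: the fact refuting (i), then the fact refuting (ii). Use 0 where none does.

0, 3

(i): focus "at midnight". No fact shares same agent, thing, recipient (Clara / the almanac / Gareth) with a different setting. 0.
(ii): focus "Clara". Looking for same thing, recipient, setting (the almanac / Gareth / at midnight) with some other agent — fact (3) has Tobias there. Refuted.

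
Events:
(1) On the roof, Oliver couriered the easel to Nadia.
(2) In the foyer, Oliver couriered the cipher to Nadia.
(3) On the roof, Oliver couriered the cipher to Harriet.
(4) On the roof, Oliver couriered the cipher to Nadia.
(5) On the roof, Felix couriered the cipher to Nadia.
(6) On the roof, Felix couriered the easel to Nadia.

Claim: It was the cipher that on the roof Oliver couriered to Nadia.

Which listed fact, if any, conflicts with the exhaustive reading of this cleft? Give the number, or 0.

The cleft puts "the cipher" in focus and presupposes the open proposition with same agent, recipient, setting (Oliver / Nadia / on the roof).
Exhaustivity: the cipher is the only thing satisfying that background.
Fact (1) shares the background but with thing = the easel; exhaustivity is violated.

1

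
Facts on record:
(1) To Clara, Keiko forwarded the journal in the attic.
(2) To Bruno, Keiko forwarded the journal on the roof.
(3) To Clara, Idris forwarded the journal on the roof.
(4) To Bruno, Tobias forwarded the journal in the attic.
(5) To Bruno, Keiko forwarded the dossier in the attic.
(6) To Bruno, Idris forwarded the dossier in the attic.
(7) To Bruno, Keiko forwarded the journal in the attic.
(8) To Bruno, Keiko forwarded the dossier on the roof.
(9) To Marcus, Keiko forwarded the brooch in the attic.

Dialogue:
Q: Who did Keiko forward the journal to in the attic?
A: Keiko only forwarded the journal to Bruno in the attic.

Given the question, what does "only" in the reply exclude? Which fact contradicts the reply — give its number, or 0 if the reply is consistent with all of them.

1

Answering "Who did ... to ...?" puts focus on the recipient — here, "Bruno".
"Only" then excludes alternative recipients while the background — same agent, thing, setting (Keiko / the journal / in the attic) — is held fixed.
Fact (1) shares the background with a different recipient (Clara) — counterexample.
(Fact (5) would refute a reading with focus on the thing — but that is not what the question asks.)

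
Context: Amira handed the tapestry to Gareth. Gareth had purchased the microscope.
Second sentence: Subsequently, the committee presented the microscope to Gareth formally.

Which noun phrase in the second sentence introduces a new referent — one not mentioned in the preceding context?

"the microscope" and "Gareth" in the second sentence are given — already mentioned in the context.
"the committee" has no antecedent in the context; it is discourse-new.

the committee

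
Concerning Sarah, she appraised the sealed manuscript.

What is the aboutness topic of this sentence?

Sarah

The construction explicitly marks "Sarah" as what the sentence is about — the topic.
The remainder of the clause is the comment (what is said about the topic).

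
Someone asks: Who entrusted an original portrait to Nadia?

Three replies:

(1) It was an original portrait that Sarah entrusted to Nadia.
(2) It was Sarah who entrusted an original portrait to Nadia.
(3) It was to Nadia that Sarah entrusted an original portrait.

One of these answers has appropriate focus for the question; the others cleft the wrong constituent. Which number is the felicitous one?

The question word "who" targets the subject (agent).
Option (1) clefts "an original portrait" — the direct object, not what was asked.
Option (2) clefts "Sarah" — that matches what the question asks about.
Option (3) clefts "to Nadia" — the recipient, not what was asked.
So the congruent reply is (2).

2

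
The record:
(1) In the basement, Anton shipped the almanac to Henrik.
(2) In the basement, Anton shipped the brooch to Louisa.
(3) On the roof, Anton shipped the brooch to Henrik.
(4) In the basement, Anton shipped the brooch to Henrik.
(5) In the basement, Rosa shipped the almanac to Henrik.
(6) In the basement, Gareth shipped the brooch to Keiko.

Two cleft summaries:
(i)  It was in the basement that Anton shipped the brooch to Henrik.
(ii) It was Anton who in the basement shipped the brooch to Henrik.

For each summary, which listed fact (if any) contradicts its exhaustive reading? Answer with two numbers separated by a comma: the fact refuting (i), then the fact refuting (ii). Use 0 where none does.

3, 0

Summary (i) focuses "in the basement" (the setting); background same agent, thing, recipient (Anton / the brooch / Henrik). Fact (3) matches that background with setting = on the roof — refutes (i).
Summary (ii) focuses "Anton" (the agent); background same thing, recipient, setting (the brooch / Henrik / in the basement). No fact matches that background with a different agent, so 0.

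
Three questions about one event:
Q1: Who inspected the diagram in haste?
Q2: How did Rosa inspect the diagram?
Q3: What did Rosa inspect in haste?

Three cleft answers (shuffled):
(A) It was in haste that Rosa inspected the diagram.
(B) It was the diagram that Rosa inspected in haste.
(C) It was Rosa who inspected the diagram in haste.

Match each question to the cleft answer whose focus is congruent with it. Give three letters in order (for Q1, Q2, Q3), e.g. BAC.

Q1 asks about the subject (agent); cleft (C) focuses "Rosa", which is the subject (agent) — so Q1 → C.
Q2 asks about the manner; cleft (A) focuses "in haste", which is the manner — so Q2 → A.
Q3 asks about the direct object; cleft (B) focuses "the diagram", which is the direct object — so Q3 → B.
Mapping: Q1→C, Q2→A, Q3→B.

CAB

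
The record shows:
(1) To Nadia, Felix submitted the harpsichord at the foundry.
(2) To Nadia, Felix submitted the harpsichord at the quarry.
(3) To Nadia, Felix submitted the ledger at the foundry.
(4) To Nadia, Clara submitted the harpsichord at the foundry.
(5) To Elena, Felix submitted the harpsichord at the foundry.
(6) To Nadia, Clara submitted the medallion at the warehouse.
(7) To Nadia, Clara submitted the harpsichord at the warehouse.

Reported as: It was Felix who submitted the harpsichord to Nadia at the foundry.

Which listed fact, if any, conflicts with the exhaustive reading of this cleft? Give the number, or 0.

4

The cleft puts "Felix" in focus and presupposes the open proposition with the harpsichord as thing and Nadia as recipient and at the foundry as setting.
The exhaustive reading says no other agent fits that background.
Fact (4) shares the background but with agent = Clara; exhaustivity is violated.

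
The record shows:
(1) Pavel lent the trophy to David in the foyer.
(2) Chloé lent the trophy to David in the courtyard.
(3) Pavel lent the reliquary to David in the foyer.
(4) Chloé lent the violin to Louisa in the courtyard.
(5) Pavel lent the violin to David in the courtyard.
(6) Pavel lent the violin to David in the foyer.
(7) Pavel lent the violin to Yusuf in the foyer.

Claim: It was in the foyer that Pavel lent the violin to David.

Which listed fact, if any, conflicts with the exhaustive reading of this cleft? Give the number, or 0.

The cleft puts "in the foyer" in focus and presupposes the open proposition with agent = Pavel, thing = the violin, recipient = David.
Exhaustivity: in the foyer is the only setting satisfying that background.
But fact (5) also has agent = Pavel, thing = the violin, recipient = David, with setting = in the courtyard — so the exhaustive reading fails.

5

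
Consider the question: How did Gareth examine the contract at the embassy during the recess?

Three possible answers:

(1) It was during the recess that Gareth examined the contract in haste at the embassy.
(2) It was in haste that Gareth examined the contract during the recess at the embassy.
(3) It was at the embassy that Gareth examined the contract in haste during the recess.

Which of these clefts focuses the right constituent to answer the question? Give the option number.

2

The question word "how" targets the manner.
Option (1) clefts "during the recess" — the time, not what was asked.
Option (2) clefts "in haste" — that matches what the question asks about.
Option (3) clefts "at the embassy" — the location, not what was asked.
So the congruent reply is (2).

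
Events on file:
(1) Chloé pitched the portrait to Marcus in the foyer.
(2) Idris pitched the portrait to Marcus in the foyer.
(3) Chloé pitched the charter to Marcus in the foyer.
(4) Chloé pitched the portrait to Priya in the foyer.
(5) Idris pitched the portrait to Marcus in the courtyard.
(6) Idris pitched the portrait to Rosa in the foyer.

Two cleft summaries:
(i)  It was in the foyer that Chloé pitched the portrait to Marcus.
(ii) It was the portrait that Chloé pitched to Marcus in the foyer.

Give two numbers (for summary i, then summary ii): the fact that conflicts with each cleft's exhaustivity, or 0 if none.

(i): focus "in the foyer". No fact shares Chloé as agent and the portrait as thing and Marcus as recipient with a different setting. 0.
(ii): focus "the portrait". Looking for Chloé as agent and Marcus as recipient and in the foyer as setting with some other thing — fact (3) has the charter there. Refuted.

0, 3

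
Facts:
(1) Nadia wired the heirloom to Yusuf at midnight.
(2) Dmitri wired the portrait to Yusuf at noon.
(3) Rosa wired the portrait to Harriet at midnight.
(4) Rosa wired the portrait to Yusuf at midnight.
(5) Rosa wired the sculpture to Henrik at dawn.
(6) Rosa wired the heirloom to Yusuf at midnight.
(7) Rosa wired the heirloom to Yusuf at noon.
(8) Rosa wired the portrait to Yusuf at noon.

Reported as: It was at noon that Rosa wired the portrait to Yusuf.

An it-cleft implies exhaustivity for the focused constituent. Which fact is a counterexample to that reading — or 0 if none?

Focus of the cleft: "at noon" (the setting). Presupposed background: same agent, thing, recipient (Rosa / the portrait / Yusuf).
Exhaustivity: at noon is the only setting satisfying that background.
Fact (4) shares the background but with setting = at midnight; exhaustivity is violated.

4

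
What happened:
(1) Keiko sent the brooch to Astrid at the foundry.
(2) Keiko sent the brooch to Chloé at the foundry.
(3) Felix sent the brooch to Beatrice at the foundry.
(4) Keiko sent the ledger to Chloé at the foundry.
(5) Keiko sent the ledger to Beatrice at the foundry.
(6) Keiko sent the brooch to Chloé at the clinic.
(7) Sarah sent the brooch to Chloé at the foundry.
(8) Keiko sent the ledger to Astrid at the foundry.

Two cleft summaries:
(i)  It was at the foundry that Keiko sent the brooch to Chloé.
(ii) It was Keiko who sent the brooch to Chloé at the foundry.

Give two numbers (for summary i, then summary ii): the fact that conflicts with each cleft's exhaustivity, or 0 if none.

(i): focus "at the foundry". Looking for agent = Keiko, thing = the brooch, recipient = Chloé with some other setting — fact (6) has at the clinic there. Refuted.
(ii): focus "Keiko". Looking for thing = the brooch, recipient = Chloé, setting = at the foundry with some other agent — fact (7) has Sarah there. Refuted.

6, 7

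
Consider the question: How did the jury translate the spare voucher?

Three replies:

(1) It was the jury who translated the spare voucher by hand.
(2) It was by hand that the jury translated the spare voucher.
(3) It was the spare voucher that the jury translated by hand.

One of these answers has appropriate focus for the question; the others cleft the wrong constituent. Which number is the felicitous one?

The question word "how" targets the manner.
Option (1) clefts "the jury" — the subject (agent), not what was asked.
Option (2) clefts "by hand" — that matches what the question asks about.
Option (3) clefts "the spare voucher" — the direct object, not what was asked.
So the congruent reply is (2).

2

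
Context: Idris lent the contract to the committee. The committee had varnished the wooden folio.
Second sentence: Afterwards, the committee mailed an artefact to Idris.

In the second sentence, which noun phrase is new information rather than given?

an artefact

"the committee" and "Idris" in the second sentence are given — already mentioned in the context.
"an artefact" has no antecedent in the context; it is discourse-new (the indefinite article also signals a new referent).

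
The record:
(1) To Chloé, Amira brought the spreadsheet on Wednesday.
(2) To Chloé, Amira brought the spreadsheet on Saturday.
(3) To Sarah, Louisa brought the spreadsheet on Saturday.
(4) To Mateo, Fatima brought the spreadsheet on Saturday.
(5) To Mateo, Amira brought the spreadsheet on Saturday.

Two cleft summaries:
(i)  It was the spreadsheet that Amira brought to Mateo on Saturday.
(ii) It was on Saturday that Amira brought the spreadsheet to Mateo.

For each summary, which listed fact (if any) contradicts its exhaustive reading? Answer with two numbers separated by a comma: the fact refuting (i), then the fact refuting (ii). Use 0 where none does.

Summary (i) focuses "the spreadsheet" (the thing); background same agent, recipient, setting (Amira / Mateo / on Saturday). No fact matches that background with a different thing, so 0.
Summary (ii) focuses "on Saturday" (the setting); background same agent, thing, recipient (Amira / the spreadsheet / Mateo). No fact matches that background with a different setting, so 0.

0, 0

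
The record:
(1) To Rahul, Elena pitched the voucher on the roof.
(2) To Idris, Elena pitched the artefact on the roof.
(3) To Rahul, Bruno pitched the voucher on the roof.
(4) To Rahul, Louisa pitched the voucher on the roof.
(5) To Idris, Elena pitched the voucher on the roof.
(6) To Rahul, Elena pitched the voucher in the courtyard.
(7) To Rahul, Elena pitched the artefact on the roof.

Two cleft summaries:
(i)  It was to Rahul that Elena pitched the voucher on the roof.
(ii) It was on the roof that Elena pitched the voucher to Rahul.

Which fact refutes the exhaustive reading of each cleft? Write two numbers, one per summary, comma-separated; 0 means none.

Summary (i) focuses "Rahul" (the recipient); background agent = Elena, thing = the voucher, setting = on the roof. Fact (5) matches that background with recipient = Idris — refutes (i).
Summary (ii) focuses "on the roof" (the setting); background agent = Elena, thing = the voucher, recipient = Rahul. Fact (6) matches that background with setting = in the courtyard — refutes (ii).

5, 6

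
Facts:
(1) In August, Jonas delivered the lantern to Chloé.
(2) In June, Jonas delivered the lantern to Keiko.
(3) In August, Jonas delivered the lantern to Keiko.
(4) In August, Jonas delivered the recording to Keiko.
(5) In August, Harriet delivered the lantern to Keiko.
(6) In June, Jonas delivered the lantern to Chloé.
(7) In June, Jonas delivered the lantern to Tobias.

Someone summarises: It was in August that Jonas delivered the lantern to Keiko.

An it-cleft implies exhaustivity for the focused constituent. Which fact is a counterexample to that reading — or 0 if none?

The cleft puts "in August" in focus and presupposes the open proposition with Jonas as agent and the lantern as thing and Keiko as recipient.
The exhaustive reading says no other setting fits that background.
But fact (2) also has Jonas as agent and the lantern as thing and Keiko as recipient, with setting = in June — so the exhaustive reading fails.

2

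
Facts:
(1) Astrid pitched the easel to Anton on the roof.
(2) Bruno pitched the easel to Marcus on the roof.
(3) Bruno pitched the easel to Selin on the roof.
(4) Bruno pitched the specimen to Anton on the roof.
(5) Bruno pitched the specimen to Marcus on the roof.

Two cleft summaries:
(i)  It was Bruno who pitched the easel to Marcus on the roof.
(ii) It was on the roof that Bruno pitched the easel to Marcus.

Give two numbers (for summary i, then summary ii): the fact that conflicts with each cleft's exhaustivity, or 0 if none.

0, 0

Summary (i) focuses "Bruno" (the agent); background the easel as thing and Marcus as recipient and on the roof as setting. No fact matches that background with a different agent, so 0.
Summary (ii) focuses "on the roof" (the setting); background Bruno as agent and the easel as thing and Marcus as recipient. No fact matches that background with a different setting, so 0.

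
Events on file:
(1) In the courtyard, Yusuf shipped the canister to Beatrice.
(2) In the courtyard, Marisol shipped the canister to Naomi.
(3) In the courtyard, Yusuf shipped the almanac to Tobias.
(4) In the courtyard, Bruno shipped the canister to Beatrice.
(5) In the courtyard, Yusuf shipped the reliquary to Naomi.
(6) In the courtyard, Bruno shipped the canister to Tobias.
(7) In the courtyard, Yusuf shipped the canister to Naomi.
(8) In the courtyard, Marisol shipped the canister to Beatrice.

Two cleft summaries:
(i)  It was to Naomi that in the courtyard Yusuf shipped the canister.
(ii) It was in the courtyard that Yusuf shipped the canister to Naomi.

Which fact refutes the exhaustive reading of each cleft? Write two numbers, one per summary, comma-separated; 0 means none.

Summary (i) focuses "Naomi" (the recipient); background agent = Yusuf, thing = the canister, setting = in the courtyard. Fact (1) matches that background with recipient = Beatrice — refutes (i).
Summary (ii) focuses "in the courtyard" (the setting); background agent = Yusuf, thing = the canister, recipient = Naomi. No fact matches that background with a different setting, so 0.

1, 0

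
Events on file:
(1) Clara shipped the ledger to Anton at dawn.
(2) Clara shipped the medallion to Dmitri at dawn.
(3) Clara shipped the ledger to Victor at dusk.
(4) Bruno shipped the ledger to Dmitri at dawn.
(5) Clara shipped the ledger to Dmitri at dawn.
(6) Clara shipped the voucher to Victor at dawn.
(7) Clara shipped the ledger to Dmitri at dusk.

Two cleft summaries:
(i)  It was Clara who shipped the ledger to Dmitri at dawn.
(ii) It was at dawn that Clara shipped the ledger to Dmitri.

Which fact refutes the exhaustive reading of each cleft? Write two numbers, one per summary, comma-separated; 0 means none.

4, 7

Summary (i) focuses "Clara" (the agent); background thing = the ledger, recipient = Dmitri, setting = at dawn. Fact (4) matches that background with agent = Bruno — refutes (i).
Summary (ii) focuses "at dawn" (the setting); background agent = Clara, thing = the ledger, recipient = Dmitri. Fact (7) matches that background with setting = at dusk — refutes (ii).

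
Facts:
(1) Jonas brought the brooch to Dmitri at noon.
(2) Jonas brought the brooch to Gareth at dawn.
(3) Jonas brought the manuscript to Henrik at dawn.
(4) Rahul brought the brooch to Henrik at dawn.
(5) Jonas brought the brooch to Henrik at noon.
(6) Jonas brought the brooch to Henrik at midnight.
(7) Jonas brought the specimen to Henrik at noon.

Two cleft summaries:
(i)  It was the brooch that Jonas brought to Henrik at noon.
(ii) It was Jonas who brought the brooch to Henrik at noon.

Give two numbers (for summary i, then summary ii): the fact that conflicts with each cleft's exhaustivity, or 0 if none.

7, 0

(i): focus "the brooch". Looking for Jonas as agent and Henrik as recipient and at noon as setting with some other thing — fact (7) has the specimen there. Refuted.
(ii): focus "Jonas". No fact shares the brooch as thing and Henrik as recipient and at noon as setting with a different agent. 0.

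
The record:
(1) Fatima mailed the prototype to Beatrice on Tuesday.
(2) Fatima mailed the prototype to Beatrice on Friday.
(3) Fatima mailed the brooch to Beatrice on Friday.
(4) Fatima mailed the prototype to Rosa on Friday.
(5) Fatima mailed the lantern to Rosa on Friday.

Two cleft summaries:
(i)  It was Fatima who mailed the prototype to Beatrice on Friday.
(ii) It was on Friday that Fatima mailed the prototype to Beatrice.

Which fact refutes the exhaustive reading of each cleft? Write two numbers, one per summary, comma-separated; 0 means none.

(i): focus "Fatima". No fact shares same thing, recipient, setting (the prototype / Beatrice / on Friday) with a different agent. 0.
(ii): focus "on Friday". Looking for same agent, thing, recipient (Fatima / the prototype / Beatrice) with some other setting — fact (1) has on Tuesday there. Refuted.

0, 1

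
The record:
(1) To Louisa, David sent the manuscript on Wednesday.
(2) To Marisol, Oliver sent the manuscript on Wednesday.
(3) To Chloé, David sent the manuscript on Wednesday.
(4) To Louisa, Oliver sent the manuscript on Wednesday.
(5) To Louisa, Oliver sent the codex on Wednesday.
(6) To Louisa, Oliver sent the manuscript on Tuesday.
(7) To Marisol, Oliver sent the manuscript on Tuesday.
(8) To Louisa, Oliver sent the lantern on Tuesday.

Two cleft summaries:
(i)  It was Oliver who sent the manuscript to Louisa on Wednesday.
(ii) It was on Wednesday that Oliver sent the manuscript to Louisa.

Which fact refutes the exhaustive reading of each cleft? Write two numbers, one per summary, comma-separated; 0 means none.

Summary (i) focuses "Oliver" (the agent); background thing = the manuscript, recipient = Louisa, setting = on Wednesday. Fact (1) matches that background with agent = David — refutes (i).
Summary (ii) focuses "on Wednesday" (the setting); background agent = Oliver, thing = the manuscript, recipient = Louisa. Fact (6) matches that background with setting = on Tuesday — refutes (ii).

1, 6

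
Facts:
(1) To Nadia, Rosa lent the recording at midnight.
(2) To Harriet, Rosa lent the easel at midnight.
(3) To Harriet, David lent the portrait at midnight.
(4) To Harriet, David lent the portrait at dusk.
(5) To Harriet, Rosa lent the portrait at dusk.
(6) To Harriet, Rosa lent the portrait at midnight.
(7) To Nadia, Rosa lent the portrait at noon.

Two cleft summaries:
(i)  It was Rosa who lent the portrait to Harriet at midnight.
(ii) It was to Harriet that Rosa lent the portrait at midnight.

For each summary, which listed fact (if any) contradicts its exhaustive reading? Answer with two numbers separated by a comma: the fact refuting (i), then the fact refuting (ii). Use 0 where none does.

3, 0

(i): focus "Rosa". Looking for thing = the portrait, recipient = Harriet, setting = at midnight with some other agent — fact (3) has David there. Refuted.
(ii): focus "Harriet". No fact shares agent = Rosa, thing = the portrait, setting = at midnight with a different recipient. 0.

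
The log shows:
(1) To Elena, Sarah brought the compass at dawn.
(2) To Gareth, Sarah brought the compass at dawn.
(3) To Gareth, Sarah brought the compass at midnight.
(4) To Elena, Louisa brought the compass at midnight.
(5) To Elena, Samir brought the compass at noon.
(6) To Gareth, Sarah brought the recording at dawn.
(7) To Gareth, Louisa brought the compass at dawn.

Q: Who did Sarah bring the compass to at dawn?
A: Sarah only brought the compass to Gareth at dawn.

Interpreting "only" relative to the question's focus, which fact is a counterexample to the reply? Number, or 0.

1

The question "Who did ... to ...?" targets the recipient, so in the reply the focus falls on "Gareth".
"Only" then excludes alternative recipients while the background — agent = Sarah, thing = the compass, setting = at dawn — is held fixed.
Fact (1) keeps agent = Sarah, thing = the compass, setting = at dawn but has recipient = Elena; that refutes the reply.
(Fact (3) would refute a reading with focus on the setting — but that is not what the question asks.)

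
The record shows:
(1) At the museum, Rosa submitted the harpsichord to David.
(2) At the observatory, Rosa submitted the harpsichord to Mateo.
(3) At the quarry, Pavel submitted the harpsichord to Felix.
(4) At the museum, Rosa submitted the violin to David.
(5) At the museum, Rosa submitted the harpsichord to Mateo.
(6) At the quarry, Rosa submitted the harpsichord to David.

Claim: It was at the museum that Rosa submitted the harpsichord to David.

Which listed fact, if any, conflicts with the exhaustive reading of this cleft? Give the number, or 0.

6

The cleft puts "at the museum" in focus and presupposes the open proposition with same agent, thing, recipient (Rosa / the harpsichord / David).
Exhaustivity: at the museum is the only setting satisfying that background.
Fact (6) shares the background but with setting = at the quarry; exhaustivity is violated.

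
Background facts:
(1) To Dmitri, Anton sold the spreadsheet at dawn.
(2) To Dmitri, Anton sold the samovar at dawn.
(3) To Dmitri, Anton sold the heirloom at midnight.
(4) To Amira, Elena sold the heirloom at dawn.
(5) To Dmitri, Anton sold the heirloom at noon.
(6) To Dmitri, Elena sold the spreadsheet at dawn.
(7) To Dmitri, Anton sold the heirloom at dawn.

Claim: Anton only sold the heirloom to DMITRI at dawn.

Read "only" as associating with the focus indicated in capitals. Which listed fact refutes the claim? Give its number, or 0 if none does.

The capitals mark "Dmitri" as focus. So "only" rules out other recipients, with the rest (agent = Anton, thing = the heirloom, setting = at dawn) as background.
No fact matches agent = Anton, thing = the heirloom, setting = at dawn with a different recipient — every other fact differs on at least one backgrounded slot. So no fact refutes it.

0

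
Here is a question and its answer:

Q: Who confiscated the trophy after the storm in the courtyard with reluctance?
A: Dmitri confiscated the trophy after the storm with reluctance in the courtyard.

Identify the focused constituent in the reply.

Dmitri

The wh-word "who" asks about the subject (agent).
In the answer, "the trophy", "in the courtyard", "with reluctance" and "after the storm" are given — repeated from the question.
The constituent filling the subject (agent) gap is "Dmitri"; that is the focus and would carry nuclear stress.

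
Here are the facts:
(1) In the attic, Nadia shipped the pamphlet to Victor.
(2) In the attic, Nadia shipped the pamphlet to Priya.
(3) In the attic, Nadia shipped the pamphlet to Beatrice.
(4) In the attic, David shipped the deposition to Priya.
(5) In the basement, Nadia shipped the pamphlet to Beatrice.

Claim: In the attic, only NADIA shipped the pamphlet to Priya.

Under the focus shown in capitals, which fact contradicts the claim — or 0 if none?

Focus (in capitals) is "Nadia" — the agent. "Only" excludes alternative agents while holding fixed thing = the pamphlet, recipient = Priya, setting = in the attic.
No fact matches thing = the pamphlet, recipient = Priya, setting = in the attic with a different agent — every other fact differs on at least one backgrounded slot. So no fact refutes it.

0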